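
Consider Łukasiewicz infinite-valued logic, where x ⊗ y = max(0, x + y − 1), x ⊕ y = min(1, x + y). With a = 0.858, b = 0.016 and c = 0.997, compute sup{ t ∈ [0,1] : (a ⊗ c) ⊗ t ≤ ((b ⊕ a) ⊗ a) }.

a ⊗ c = max(0, 0.858 + 0.997 − 1) = max(0, 0.855) = 0.855
So the left factor is a ⊗ c = 0.855.
b ⊕ a = min(1, 0.016 + 0.858) = min(1, 0.874) = 0.874
(b ⊕ a) ⊗ a = max(0, 0.874 + 0.858 − 1) = max(0, 0.732) = 0.732
So the right-hand bound is (b ⊕ a) ⊗ a = 0.732.
The residuum of the Łukasiewicz t-norm gives the supremum: min(1, 1 − 0.855 + 0.732).
1 − 0.855 + 0.732 = 0.877, so t = min(1, 0.877) = 0.877.
Check: 0.855 ⊗ 0.877 = max(0, 0.732) = 0.732 ≤ 0.732.

0.877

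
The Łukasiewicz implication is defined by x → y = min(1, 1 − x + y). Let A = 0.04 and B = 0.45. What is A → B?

1.00

A → B = min(1, 1 − 0.04 + 0.45) = min(1, 1.41) = 1.00
For comparison, the Gödel implication (1 if x ≤ y else y) would give 1.00.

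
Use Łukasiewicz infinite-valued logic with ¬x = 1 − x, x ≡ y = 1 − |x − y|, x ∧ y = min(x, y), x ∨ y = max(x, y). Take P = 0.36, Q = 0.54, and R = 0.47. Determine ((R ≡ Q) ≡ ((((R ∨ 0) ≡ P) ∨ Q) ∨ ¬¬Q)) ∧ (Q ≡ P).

R ≡ Q = 1 − |0.47 − 0.54| = 1 − 0.07 = 0.93
R ∨ 0 = max(0.47, 0.00) = 0.47
(R ∨ 0) ≡ P = 1 − |0.47 − 0.36| = 1 − 0.11 = 0.89
((R ∨ 0) ≡ P) ∨ Q = max(0.89, 0.54) = 0.89
¬Q = 1 − 0.54 = 0.46
¬¬Q = 1 − 0.46 = 0.54
(((R ∨ 0) ≡ P) ∨ Q) ∨ ¬¬Q = max(0.89, 0.54) = 0.89
(R ≡ Q) ≡ ((((R ∨ 0) ≡ P) ∨ Q) ∨ ¬¬Q) = 1 − |0.93 − 0.89| = 1 − 0.04 = 0.96
Q ≡ P = 1 − |0.54 − 0.36| = 1 − 0.18 = 0.82
((R ≡ Q) ≡ ((((R ∨ 0) ≡ P) ∨ Q) ∨ ¬¬Q)) ∧ (Q ≡ P) = min(0.96, 0.82) = 0.82

0.82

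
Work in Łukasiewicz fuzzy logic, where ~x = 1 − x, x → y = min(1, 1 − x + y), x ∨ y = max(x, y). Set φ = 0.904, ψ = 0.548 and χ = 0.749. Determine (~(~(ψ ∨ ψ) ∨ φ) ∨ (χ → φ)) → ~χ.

0.251

ψ ∨ ψ = max(0.548, 0.548) = 0.548
~(ψ ∨ ψ) = 1 − 0.548 = 0.452
~(ψ ∨ ψ) ∨ φ = max(0.452, 0.904) = 0.904
~(~(ψ ∨ ψ) ∨ φ) = 1 − 0.904 = 0.096
χ → φ = min(1, 1 − 0.749 + 0.904) = min(1, 1.155) = 1.000
~(~(ψ ∨ ψ) ∨ φ) ∨ (χ → φ) = max(0.096, 1.000) = 1.000
~χ = 1 − 0.749 = 0.251
(~(~(ψ ∨ ψ) ∨ φ) ∨ (χ → φ)) → ~χ = min(1, 1 − 1.000 + 0.251) = min(1, 0.251) = 0.251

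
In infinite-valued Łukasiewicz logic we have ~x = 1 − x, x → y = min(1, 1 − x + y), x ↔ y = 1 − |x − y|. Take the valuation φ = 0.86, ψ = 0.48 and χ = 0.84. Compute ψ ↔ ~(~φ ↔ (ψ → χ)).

0.62

~φ = 1 − 0.86 = 0.14
ψ → χ = min(1, 1 − 0.48 + 0.84) = min(1, 1.36) = 1.00
~φ ↔ (ψ → χ) = 1 − |0.14 − 1.00| = 1 − 0.86 = 0.14
~(~φ ↔ (ψ → χ)) = 1 − 0.14 = 0.86
ψ ↔ ~(~φ ↔ (ψ → χ)) = 1 − |0.48 − 0.86| = 1 − 0.38 = 0.62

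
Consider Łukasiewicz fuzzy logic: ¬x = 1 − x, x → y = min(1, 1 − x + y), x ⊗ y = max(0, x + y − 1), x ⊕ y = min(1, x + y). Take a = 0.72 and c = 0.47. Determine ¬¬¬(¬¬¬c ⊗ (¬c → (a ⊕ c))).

0.47

¬c = 1 − 0.47 = 0.53
¬¬c = 1 − 0.53 = 0.47
¬¬¬c = 1 − 0.47 = 0.53
a ⊕ c = min(1, 0.72 + 0.47) = min(1, 1.19) = 1.00
¬c → (a ⊕ c) = min(1, 1 − 0.53 + 1.00) = min(1, 1.47) = 1.00
¬¬¬c ⊗ (¬c → (a ⊕ c)) = max(0, 0.53 + 1.00 − 1) = max(0, 0.53) = 0.53
¬(¬¬¬c ⊗ (¬c → (a ⊕ c))) = 1 − 0.53 = 0.47
¬¬(¬¬¬c ⊗ (¬c → (a ⊕ c))) = 1 − 0.47 = 0.53
¬¬¬(¬¬¬c ⊗ (¬c → (a ⊕ c))) = 1 − 0.53 = 0.47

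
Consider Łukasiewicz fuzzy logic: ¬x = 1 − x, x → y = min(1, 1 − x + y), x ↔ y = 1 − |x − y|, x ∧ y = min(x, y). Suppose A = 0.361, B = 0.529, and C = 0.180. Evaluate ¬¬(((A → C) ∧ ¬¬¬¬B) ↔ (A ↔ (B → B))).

0.832

A → C = min(1, 1 − 0.361 + 0.180) = min(1, 0.819) = 0.819
¬B = 1 − 0.529 = 0.471
¬¬B = 1 − 0.471 = 0.529
¬¬¬B = 1 − 0.529 = 0.471
¬¬¬¬B = 1 − 0.471 = 0.529
(A → C) ∧ ¬¬¬¬B = min(0.819, 0.529) = 0.529
B → B = min(1, 1 − 0.529 + 0.529) = min(1, 1.000) = 1.000
A ↔ (B → B) = 1 − |0.361 − 1.000| = 1 − 0.639 = 0.361
((A → C) ∧ ¬¬¬¬B) ↔ (A ↔ (B → B)) = 1 − |0.529 − 0.361| = 1 − 0.168 = 0.832
¬(((A → C) ∧ ¬¬¬¬B) ↔ (A ↔ (B → B))) = 1 − 0.832 = 0.168
¬¬(((A → C) ∧ ¬¬¬¬B) ↔ (A ↔ (B → B))) = 1 − 0.168 = 0.832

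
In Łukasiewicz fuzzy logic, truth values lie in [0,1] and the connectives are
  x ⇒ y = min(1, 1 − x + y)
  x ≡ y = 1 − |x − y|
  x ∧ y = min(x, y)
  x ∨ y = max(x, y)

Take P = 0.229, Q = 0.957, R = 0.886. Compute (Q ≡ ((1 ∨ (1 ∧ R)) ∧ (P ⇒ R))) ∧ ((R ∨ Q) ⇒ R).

1 ∧ R = min(1.000, 0.886) = 0.886
1 ∨ (1 ∧ R) = max(1.000, 0.886) = 1.000
P ⇒ R = min(1, 1 − 0.229 + 0.886) = min(1, 1.657) = 1.000
(1 ∨ (1 ∧ R)) ∧ (P ⇒ R) = min(1.000, 1.000) = 1.000
Q ≡ ((1 ∨ (1 ∧ R)) ∧ (P ⇒ R)) = 1 − |0.957 − 1.000| = 1 − 0.043 = 0.957
R ∨ Q = max(0.886, 0.957) = 0.957
(R ∨ Q) ⇒ R = min(1, 1 − 0.957 + 0.886) = min(1, 0.929) = 0.929
(Q ≡ ((1 ∨ (1 ∧ R)) ∧ (P ⇒ R))) ∧ ((R ∨ Q) ⇒ R) = min(0.957, 0.929) = 0.929

0.929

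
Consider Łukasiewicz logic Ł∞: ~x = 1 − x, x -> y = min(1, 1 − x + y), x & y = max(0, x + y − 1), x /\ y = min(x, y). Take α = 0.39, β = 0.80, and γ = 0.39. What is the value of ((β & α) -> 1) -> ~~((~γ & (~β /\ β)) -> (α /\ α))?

1.00

β & α = max(0, 0.80 + 0.39 − 1) = max(0, 0.19) = 0.19
(β & α) -> 1 = min(1, 1 − 0.19 + 1.00) = min(1, 1.81) = 1.00
~γ = 1 − 0.39 = 0.61
~β = 1 − 0.80 = 0.20
~β /\ β = min(0.20, 0.80) = 0.20
~γ & (~β /\ β) = max(0, 0.61 + 0.20 − 1) = max(0, -0.19) = 0.00
α /\ α = min(0.39, 0.39) = 0.39
(~γ & (~β /\ β)) -> (α /\ α) = min(1, 1 − 0.00 + 0.39) = min(1, 1.39) = 1.00
~((~γ & (~β /\ β)) -> (α /\ α)) = 1 − 1.00 = 0.00
~~((~γ & (~β /\ β)) -> (α /\ α)) = 1 − 0.00 = 1.00
((β & α) -> 1) -> ~~((~γ & (~β /\ β)) -> (α /\ α)) = min(1, 1 − 1.00 + 1.00) = min(1, 1.00) = 1.00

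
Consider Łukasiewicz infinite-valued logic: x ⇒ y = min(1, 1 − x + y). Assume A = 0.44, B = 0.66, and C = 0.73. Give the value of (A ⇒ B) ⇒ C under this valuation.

0.73

A ⇒ B = min(1, 1 − 0.44 + 0.66) = min(1, 1.22) = 1.00
(A ⇒ B) ⇒ C = min(1, 1 − 1.00 + 0.73) = min(1, 0.73) = 0.73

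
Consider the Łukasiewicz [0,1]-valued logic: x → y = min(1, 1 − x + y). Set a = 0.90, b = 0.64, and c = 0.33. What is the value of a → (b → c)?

b → c = min(1, 1 − 0.64 + 0.33) = min(1, 0.69) = 0.69
a → (b → c) = min(1, 1 − 0.90 + 0.69) = min(1, 0.79) = 0.79

0.79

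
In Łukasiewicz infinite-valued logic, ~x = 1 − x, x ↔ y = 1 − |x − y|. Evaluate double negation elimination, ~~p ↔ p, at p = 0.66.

1.00

~p = 1 − 0.66 = 0.34
~~p = 1 − 0.34 = 0.66
~~p ↔ p = 1 − |0.66 − 0.66| = 1 − 0.00 = 1.00
(As expected: always 1 in Ł∞ since negation is involutive.)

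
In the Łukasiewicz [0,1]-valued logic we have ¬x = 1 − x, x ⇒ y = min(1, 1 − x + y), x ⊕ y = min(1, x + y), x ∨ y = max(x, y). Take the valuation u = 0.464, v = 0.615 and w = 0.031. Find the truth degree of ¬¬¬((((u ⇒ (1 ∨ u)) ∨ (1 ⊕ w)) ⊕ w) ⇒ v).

0.385

1 ∨ u = max(1.000, 0.464) = 1.000
u ⇒ (1 ∨ u) = min(1, 1 − 0.464 + 1.000) = min(1, 1.536) = 1.000
1 ⊕ w = min(1, 1.000 + 0.031) = min(1, 1.031) = 1.000
(u ⇒ (1 ∨ u)) ∨ (1 ⊕ w) = max(1.000, 1.000) = 1.000
((u ⇒ (1 ∨ u)) ∨ (1 ⊕ w)) ⊕ w = min(1, 1.000 + 0.031) = min(1, 1.031) = 1.000
(((u ⇒ (1 ∨ u)) ∨ (1 ⊕ w)) ⊕ w) ⇒ v = min(1, 1 − 1.000 + 0.615) = min(1, 0.615) = 0.615
¬((((u ⇒ (1 ∨ u)) ∨ (1 ⊕ w)) ⊕ w) ⇒ v) = 1 − 0.615 = 0.385
¬¬((((u ⇒ (1 ∨ u)) ∨ (1 ⊕ w)) ⊕ w) ⇒ v) = 1 − 0.385 = 0.615
¬¬¬((((u ⇒ (1 ∨ u)) ∨ (1 ⊕ w)) ⊕ w) ⇒ v) = 1 − 0.615 = 0.385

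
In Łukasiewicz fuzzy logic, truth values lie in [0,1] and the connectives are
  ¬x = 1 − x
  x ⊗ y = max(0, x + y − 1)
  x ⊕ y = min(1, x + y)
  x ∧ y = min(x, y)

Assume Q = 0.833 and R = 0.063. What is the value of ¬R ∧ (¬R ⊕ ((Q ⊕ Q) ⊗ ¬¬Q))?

0.937

¬R = 1 − 0.063 = 0.937
Q ⊕ Q = min(1, 0.833 + 0.833) = min(1, 1.666) = 1.000
¬Q = 1 − 0.833 = 0.167
¬¬Q = 1 − 0.167 = 0.833
(Q ⊕ Q) ⊗ ¬¬Q = max(0, 1.000 + 0.833 − 1) = max(0, 0.833) = 0.833
¬R ⊕ ((Q ⊕ Q) ⊗ ¬¬Q) = min(1, 0.937 + 0.833) = min(1, 1.770) = 1.000
¬R ∧ (¬R ⊕ ((Q ⊕ Q) ⊗ ¬¬Q)) = min(0.937, 1.000) = 0.937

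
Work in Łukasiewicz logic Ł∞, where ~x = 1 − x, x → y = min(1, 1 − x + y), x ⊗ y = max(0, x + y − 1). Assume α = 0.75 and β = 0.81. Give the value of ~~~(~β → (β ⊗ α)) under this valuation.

0.00

~β = 1 − 0.81 = 0.19
β ⊗ α = max(0, 0.81 + 0.75 − 1) = max(0, 0.56) = 0.56
~β → (β ⊗ α) = min(1, 1 − 0.19 + 0.56) = min(1, 1.37) = 1.00
~(~β → (β ⊗ α)) = 1 − 1.00 = 0.00
~~(~β → (β ⊗ α)) = 1 − 0.00 = 1.00
~~~(~β → (β ⊗ α)) = 1 − 1.00 = 0.00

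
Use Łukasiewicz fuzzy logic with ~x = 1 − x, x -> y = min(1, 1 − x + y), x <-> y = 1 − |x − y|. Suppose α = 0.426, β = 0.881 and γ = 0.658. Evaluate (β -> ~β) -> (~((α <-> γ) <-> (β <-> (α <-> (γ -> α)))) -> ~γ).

1.000

~β = 1 − 0.881 = 0.119
β -> ~β = min(1, 1 − 0.881 + 0.119) = min(1, 0.238) = 0.238
α <-> γ = 1 − |0.426 − 0.658| = 1 − 0.232 = 0.768
γ -> α = min(1, 1 − 0.658 + 0.426) = min(1, 0.768) = 0.768
α <-> (γ -> α) = 1 − |0.426 − 0.768| = 1 − 0.342 = 0.658
β <-> (α <-> (γ -> α)) = 1 − |0.881 − 0.658| = 1 − 0.223 = 0.777
(α <-> γ) <-> (β <-> (α <-> (γ -> α))) = 1 − |0.768 − 0.777| = 1 − 0.009 = 0.991
~((α <-> γ) <-> (β <-> (α <-> (γ -> α)))) = 1 − 0.991 = 0.009
~γ = 1 − 0.658 = 0.342
~((α <-> γ) <-> (β <-> (α <-> (γ -> α)))) -> ~γ = min(1, 1 − 0.009 + 0.342) = min(1, 1.333) = 1.000
(β -> ~β) -> (~((α <-> γ) <-> (β <-> (α <-> (γ -> α)))) -> ~γ) = min(1, 1 − 0.238 + 1.000) = min(1, 1.762) = 1.000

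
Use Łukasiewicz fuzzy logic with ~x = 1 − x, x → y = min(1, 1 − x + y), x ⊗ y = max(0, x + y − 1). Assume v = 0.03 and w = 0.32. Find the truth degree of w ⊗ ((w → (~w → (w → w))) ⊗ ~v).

0.29

~w = 1 − 0.32 = 0.68
w → w = min(1, 1 − 0.32 + 0.32) = min(1, 1.00) = 1.00
~w → (w → w) = min(1, 1 − 0.68 + 1.00) = min(1, 1.32) = 1.00
w → (~w → (w → w)) = min(1, 1 − 0.32 + 1.00) = min(1, 1.68) = 1.00
~v = 1 − 0.03 = 0.97
(w → (~w → (w → w))) ⊗ ~v = max(0, 1.00 + 0.97 − 1) = max(0, 0.97) = 0.97
w ⊗ ((w → (~w → (w → w))) ⊗ ~v) = max(0, 0.32 + 0.97 − 1) = max(0, 0.29) = 0.29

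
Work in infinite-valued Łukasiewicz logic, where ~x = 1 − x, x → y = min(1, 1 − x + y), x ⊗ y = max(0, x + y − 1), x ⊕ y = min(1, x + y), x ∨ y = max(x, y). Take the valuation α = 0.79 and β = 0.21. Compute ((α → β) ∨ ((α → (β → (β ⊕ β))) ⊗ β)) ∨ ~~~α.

0.42

α → β = min(1, 1 − 0.79 + 0.21) = min(1, 0.42) = 0.42
β ⊕ β = min(1, 0.21 + 0.21) = min(1, 0.42) = 0.42
β → (β ⊕ β) = min(1, 1 − 0.21 + 0.42) = min(1, 1.21) = 1.00
α → (β → (β ⊕ β)) = min(1, 1 − 0.79 + 1.00) = min(1, 1.21) = 1.00
(α → (β → (β ⊕ β))) ⊗ β = max(0, 1.00 + 0.21 − 1) = max(0, 0.21) = 0.21
(α → β) ∨ ((α → (β → (β ⊕ β))) ⊗ β) = max(0.42, 0.21) = 0.42
~α = 1 − 0.79 = 0.21
~~α = 1 − 0.21 = 0.79
~~~α = 1 − 0.79 = 0.21
((α → β) ∨ ((α → (β → (β ⊕ β))) ⊗ β)) ∨ ~~~α = max(0.42, 0.21) = 0.42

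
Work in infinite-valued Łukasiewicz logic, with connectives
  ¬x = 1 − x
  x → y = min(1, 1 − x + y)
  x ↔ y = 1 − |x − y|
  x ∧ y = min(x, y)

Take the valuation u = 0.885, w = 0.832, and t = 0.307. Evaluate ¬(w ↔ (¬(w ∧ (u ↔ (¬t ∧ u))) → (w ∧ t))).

0.168

¬t = 1 − 0.307 = 0.693
¬t ∧ u = min(0.693, 0.885) = 0.693
u ↔ (¬t ∧ u) = 1 − |0.885 − 0.693| = 1 − 0.192 = 0.808
w ∧ (u ↔ (¬t ∧ u)) = min(0.832, 0.808) = 0.808
¬(w ∧ (u ↔ (¬t ∧ u))) = 1 − 0.808 = 0.192
w ∧ t = min(0.832, 0.307) = 0.307
¬(w ∧ (u ↔ (¬t ∧ u))) → (w ∧ t) = min(1, 1 − 0.192 + 0.307) = min(1, 1.115) = 1.000
w ↔ (¬(w ∧ (u ↔ (¬t ∧ u))) → (w ∧ t)) = 1 − |0.832 − 1.000| = 1 − 0.168 = 0.832
¬(w ↔ (¬(w ∧ (u ↔ (¬t ∧ u))) → (w ∧ t))) = 1 − 0.832 = 0.168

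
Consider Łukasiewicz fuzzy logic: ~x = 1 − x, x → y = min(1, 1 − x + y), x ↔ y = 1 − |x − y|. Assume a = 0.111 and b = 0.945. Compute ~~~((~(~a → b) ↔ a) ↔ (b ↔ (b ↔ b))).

~a = 1 − 0.111 = 0.889
~a → b = min(1, 1 − 0.889 + 0.945) = min(1, 1.056) = 1.000
~(~a → b) = 1 − 1.000 = 0.000
~(~a → b) ↔ a = 1 − |0.000 − 0.111| = 1 − 0.111 = 0.889
b ↔ b = 1 − |0.945 − 0.945| = 1 − 0.000 = 1.000
b ↔ (b ↔ b) = 1 − |0.945 − 1.000| = 1 − 0.055 = 0.945
(~(~a → b) ↔ a) ↔ (b ↔ (b ↔ b)) = 1 − |0.889 − 0.945| = 1 − 0.056 = 0.944
~((~(~a → b) ↔ a) ↔ (b ↔ (b ↔ b))) = 1 − 0.944 = 0.056
~~((~(~a → b) ↔ a) ↔ (b ↔ (b ↔ b))) = 1 − 0.056 = 0.944
~~~((~(~a → b) ↔ a) ↔ (b ↔ (b ↔ b))) = 1 − 0.944 = 0.056

0.056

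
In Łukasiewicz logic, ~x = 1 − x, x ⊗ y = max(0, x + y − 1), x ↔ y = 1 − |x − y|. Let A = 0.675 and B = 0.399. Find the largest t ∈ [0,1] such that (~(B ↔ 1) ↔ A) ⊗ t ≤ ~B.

0.675

B ↔ 1 = 1 − |0.399 − 1.000| = 1 − 0.601 = 0.399
~(B ↔ 1) = 1 − 0.399 = 0.601
~(B ↔ 1) ↔ A = 1 − |0.601 − 0.675| = 1 − 0.074 = 0.926
So the left factor is ~(B ↔ 1) ↔ A = 0.926.
~B = 1 − 0.399 = 0.601
So the right-hand bound is ~B = 0.601.
The residuum of the Łukasiewicz t-norm gives the supremum: min(1, 1 − 0.926 + 0.601).
1 − 0.926 + 0.601 = 0.675, so t = min(1, 0.675) = 0.675.
Check: 0.926 ⊗ 0.675 = max(0, 0.601) = 0.601 ≤ 0.601.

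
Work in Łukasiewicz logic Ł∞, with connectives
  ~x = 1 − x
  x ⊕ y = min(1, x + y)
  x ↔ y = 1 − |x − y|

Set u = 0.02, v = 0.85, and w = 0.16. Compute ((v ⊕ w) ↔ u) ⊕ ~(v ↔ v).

0.02

v ⊕ w = min(1, 0.85 + 0.16) = min(1, 1.01) = 1.00
(v ⊕ w) ↔ u = 1 − |1.00 − 0.02| = 1 − 0.98 = 0.02
v ↔ v = 1 − |0.85 − 0.85| = 1 − 0.00 = 1.00
~(v ↔ v) = 1 − 1.00 = 0.00
((v ⊕ w) ↔ u) ⊕ ~(v ↔ v) = min(1, 0.02 + 0.00) = min(1, 0.02) = 0.02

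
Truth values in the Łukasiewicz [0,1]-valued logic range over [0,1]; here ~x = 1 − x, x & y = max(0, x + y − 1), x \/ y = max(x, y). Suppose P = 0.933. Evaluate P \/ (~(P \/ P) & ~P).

P \/ P = max(0.933, 0.933) = 0.933
~(P \/ P) = 1 − 0.933 = 0.067
~P = 1 − 0.933 = 0.067
~(P \/ P) & ~P = max(0, 0.067 + 0.067 − 1) = max(0, -0.866) = 0.000
P \/ (~(P \/ P) & ~P) = max(0.933, 0.000) = 0.933

0.933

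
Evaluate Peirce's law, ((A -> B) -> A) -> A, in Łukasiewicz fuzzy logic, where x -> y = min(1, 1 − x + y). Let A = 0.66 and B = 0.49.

0.83

A -> B = min(1, 1 − 0.66 + 0.49) = min(1, 0.83) = 0.83
(A -> B) -> A = min(1, 1 − 0.83 + 0.66) = min(1, 0.83) = 0.83
((A -> B) -> A) -> A = min(1, 1 − 0.83 + 0.66) = min(1, 0.83) = 0.83
(The value 0.83 < 1 shows this instance is not satisfied; not a Ł∞-tautology in general.)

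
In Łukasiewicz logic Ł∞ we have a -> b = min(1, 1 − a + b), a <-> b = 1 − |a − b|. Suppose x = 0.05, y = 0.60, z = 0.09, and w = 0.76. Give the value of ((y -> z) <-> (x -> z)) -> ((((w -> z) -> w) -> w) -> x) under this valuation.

0.80

y -> z = min(1, 1 − 0.60 + 0.09) = min(1, 0.49) = 0.49
x -> z = min(1, 1 − 0.05 + 0.09) = min(1, 1.04) = 1.00
(y -> z) <-> (x -> z) = 1 − |0.49 − 1.00| = 1 − 0.51 = 0.49
w -> z = min(1, 1 − 0.76 + 0.09) = min(1, 0.33) = 0.33
(w -> z) -> w = min(1, 1 − 0.33 + 0.76) = min(1, 1.43) = 1.00
((w -> z) -> w) -> w = min(1, 1 − 1.00 + 0.76) = min(1, 0.76) = 0.76
(((w -> z) -> w) -> w) -> x = min(1, 1 − 0.76 + 0.05) = min(1, 0.29) = 0.29
((y -> z) <-> (x -> z)) -> ((((w -> z) -> w) -> w) -> x) = min(1, 1 − 0.49 + 0.29) = min(1, 0.80) = 0.80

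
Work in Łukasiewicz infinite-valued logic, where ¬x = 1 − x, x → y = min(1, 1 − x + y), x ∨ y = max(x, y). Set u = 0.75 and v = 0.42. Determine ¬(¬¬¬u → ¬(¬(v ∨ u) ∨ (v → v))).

¬u = 1 − 0.75 = 0.25
¬¬u = 1 − 0.25 = 0.75
¬¬¬u = 1 − 0.75 = 0.25
v ∨ u = max(0.42, 0.75) = 0.75
¬(v ∨ u) = 1 − 0.75 = 0.25
v → v = min(1, 1 − 0.42 + 0.42) = min(1, 1.00) = 1.00
¬(v ∨ u) ∨ (v → v) = max(0.25, 1.00) = 1.00
¬(¬(v ∨ u) ∨ (v → v)) = 1 − 1.00 = 0.00
¬¬¬u → ¬(¬(v ∨ u) ∨ (v → v)) = min(1, 1 − 0.25 + 0.00) = min(1, 0.75) = 0.75
¬(¬¬¬u → ¬(¬(v ∨ u) ∨ (v → v))) = 1 − 0.75 = 0.25

0.25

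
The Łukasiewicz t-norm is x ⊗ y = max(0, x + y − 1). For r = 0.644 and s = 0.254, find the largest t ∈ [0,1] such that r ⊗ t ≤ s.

0.610

The residuum of the Łukasiewicz t-norm gives the supremum: min(1, 1 − 0.644 + 0.254).
1 − 0.644 + 0.254 = 0.610, so t = min(1, 0.610) = 0.610.
Check: 0.644 ⊗ 0.610 = max(0, 0.254) = 0.254 ≤ 0.254.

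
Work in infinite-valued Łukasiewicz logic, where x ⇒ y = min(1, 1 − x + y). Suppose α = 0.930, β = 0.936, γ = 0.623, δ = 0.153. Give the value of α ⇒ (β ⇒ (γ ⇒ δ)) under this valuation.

γ ⇒ δ = min(1, 1 − 0.623 + 0.153) = min(1, 0.530) = 0.530
β ⇒ (γ ⇒ δ) = min(1, 1 − 0.936 + 0.530) = min(1, 0.594) = 0.594
α ⇒ (β ⇒ (γ ⇒ δ)) = min(1, 1 − 0.930 + 0.594) = min(1, 0.664) = 0.664

0.664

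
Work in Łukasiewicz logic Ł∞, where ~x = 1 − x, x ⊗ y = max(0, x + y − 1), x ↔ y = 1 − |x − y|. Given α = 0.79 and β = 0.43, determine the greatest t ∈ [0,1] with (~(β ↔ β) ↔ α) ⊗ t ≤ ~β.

1.00

β ↔ β = 1 − |0.43 − 0.43| = 1 − 0.00 = 1.00
~(β ↔ β) = 1 − 1.00 = 0.00
~(β ↔ β) ↔ α = 1 − |0.00 − 0.79| = 1 − 0.79 = 0.21
So the left factor is ~(β ↔ β) ↔ α = 0.21.
~β = 1 − 0.43 = 0.57
So the right-hand bound is ~β = 0.57.
The residuum of the Łukasiewicz t-norm gives the supremum: min(1, 1 − 0.21 + 0.57).
1 − 0.21 + 0.57 = 1.36, so t = min(1, 1.36) = 1.00.
Check: 0.21 ⊗ 1.00 = max(0, 0.21) = 0.21 ≤ 0.57.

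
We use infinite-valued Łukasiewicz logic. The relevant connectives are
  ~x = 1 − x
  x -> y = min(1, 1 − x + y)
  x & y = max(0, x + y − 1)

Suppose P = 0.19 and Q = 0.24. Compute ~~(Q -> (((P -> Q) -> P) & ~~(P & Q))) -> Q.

0.48

P -> Q = min(1, 1 − 0.19 + 0.24) = min(1, 1.05) = 1.00
(P -> Q) -> P = min(1, 1 − 1.00 + 0.19) = min(1, 0.19) = 0.19
P & Q = max(0, 0.19 + 0.24 − 1) = max(0, -0.57) = 0.00
~(P & Q) = 1 − 0.00 = 1.00
~~(P & Q) = 1 − 1.00 = 0.00
((P -> Q) -> P) & ~~(P & Q) = max(0, 0.19 + 0.00 − 1) = max(0, -0.81) = 0.00
Q -> (((P -> Q) -> P) & ~~(P & Q)) = min(1, 1 − 0.24 + 0.00) = min(1, 0.76) = 0.76
~(Q -> (((P -> Q) -> P) & ~~(P & Q))) = 1 − 0.76 = 0.24
~~(Q -> (((P -> Q) -> P) & ~~(P & Q))) = 1 − 0.24 = 0.76
~~(Q -> (((P -> Q) -> P) & ~~(P & Q))) -> Q = min(1, 1 − 0.76 + 0.24) = min(1, 0.48) = 0.48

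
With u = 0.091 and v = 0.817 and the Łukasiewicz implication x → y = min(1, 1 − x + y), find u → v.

u → v = min(1, 1 − 0.091 + 0.817) = min(1, 1.726) = 1.000
For comparison, the Gödel implication (1 if x ≤ y else y) would give 1.000.

1.000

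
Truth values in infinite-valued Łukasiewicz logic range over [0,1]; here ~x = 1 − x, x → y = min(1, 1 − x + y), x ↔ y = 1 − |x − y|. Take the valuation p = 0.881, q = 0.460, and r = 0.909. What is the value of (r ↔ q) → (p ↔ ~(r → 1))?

0.568

r ↔ q = 1 − |0.909 − 0.460| = 1 − 0.449 = 0.551
r → 1 = min(1, 1 − 0.909 + 1.000) = min(1, 1.091) = 1.000
~(r → 1) = 1 − 1.000 = 0.000
p ↔ ~(r → 1) = 1 − |0.881 − 0.000| = 1 − 0.881 = 0.119
(r ↔ q) → (p ↔ ~(r → 1)) = min(1, 1 − 0.551 + 0.119) = min(1, 0.568) = 0.568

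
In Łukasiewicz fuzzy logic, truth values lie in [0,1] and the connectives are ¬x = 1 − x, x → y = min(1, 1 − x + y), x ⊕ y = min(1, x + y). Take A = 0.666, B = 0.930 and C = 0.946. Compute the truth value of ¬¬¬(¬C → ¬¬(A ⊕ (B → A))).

0.000

¬C = 1 − 0.946 = 0.054
B → A = min(1, 1 − 0.930 + 0.666) = min(1, 0.736) = 0.736
A ⊕ (B → A) = min(1, 0.666 + 0.736) = min(1, 1.402) = 1.000
¬(A ⊕ (B → A)) = 1 − 1.000 = 0.000
¬¬(A ⊕ (B → A)) = 1 − 0.000 = 1.000
¬C → ¬¬(A ⊕ (B → A)) = min(1, 1 − 0.054 + 1.000) = min(1, 1.946) = 1.000
¬(¬C → ¬¬(A ⊕ (B → A))) = 1 − 1.000 = 0.000
¬¬(¬C → ¬¬(A ⊕ (B → A))) = 1 − 0.000 = 1.000
¬¬¬(¬C → ¬¬(A ⊕ (B → A))) = 1 − 1.000 = 0.000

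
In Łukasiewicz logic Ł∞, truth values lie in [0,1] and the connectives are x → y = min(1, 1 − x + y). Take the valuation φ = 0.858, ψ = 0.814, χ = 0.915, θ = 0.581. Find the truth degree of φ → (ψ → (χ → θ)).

χ → θ = min(1, 1 − 0.915 + 0.581) = min(1, 0.666) = 0.666
ψ → (χ → θ) = min(1, 1 − 0.814 + 0.666) = min(1, 0.852) = 0.852
φ → (ψ → (χ → θ)) = min(1, 1 − 0.858 + 0.852) = min(1, 0.994) = 0.994

0.994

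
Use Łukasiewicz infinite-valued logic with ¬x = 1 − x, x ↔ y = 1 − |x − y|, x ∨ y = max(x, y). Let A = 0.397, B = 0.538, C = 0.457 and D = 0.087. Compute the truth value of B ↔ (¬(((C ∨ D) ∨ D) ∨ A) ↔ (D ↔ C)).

0.625

C ∨ D = max(0.457, 0.087) = 0.457
(C ∨ D) ∨ D = max(0.457, 0.087) = 0.457
((C ∨ D) ∨ D) ∨ A = max(0.457, 0.397) = 0.457
¬(((C ∨ D) ∨ D) ∨ A) = 1 − 0.457 = 0.543
D ↔ C = 1 − |0.087 − 0.457| = 1 − 0.370 = 0.630
¬(((C ∨ D) ∨ D) ∨ A) ↔ (D ↔ C) = 1 − |0.543 − 0.630| = 1 − 0.087 = 0.913
B ↔ (¬(((C ∨ D) ∨ D) ∨ A) ↔ (D ↔ C)) = 1 − |0.538 − 0.913| = 1 − 0.375 = 0.625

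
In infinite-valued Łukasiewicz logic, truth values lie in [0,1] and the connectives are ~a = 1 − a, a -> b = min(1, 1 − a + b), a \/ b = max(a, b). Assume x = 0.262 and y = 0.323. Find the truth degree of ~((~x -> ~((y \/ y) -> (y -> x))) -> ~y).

~x = 1 − 0.262 = 0.738
y \/ y = max(0.323, 0.323) = 0.323
y -> x = min(1, 1 − 0.323 + 0.262) = min(1, 0.939) = 0.939
(y \/ y) -> (y -> x) = min(1, 1 − 0.323 + 0.939) = min(1, 1.616) = 1.000
~((y \/ y) -> (y -> x)) = 1 − 1.000 = 0.000
~x -> ~((y \/ y) -> (y -> x)) = min(1, 1 − 0.738 + 0.000) = min(1, 0.262) = 0.262
~y = 1 − 0.323 = 0.677
(~x -> ~((y \/ y) -> (y -> x))) -> ~y = min(1, 1 − 0.262 + 0.677) = min(1, 1.415) = 1.000
~((~x -> ~((y \/ y) -> (y -> x))) -> ~y) = 1 − 1.000 = 0.000

0.000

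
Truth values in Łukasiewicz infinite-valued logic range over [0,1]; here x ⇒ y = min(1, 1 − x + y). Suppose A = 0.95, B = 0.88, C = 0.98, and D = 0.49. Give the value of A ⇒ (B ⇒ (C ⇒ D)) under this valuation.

0.68

C ⇒ D = min(1, 1 − 0.98 + 0.49) = min(1, 0.51) = 0.51
B ⇒ (C ⇒ D) = min(1, 1 − 0.88 + 0.51) = min(1, 0.63) = 0.63
A ⇒ (B ⇒ (C ⇒ D)) = min(1, 1 − 0.95 + 0.63) = min(1, 0.68) = 0.68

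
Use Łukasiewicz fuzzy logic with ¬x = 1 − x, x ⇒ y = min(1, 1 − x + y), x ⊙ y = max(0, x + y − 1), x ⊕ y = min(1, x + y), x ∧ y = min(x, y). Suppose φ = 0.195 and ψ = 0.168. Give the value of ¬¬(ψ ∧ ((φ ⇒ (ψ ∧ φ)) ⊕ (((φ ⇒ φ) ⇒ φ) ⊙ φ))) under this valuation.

ψ ∧ φ = min(0.168, 0.195) = 0.168
φ ⇒ (ψ ∧ φ) = min(1, 1 − 0.195 + 0.168) = min(1, 0.973) = 0.973
φ ⇒ φ = min(1, 1 − 0.195 + 0.195) = min(1, 1.000) = 1.000
(φ ⇒ φ) ⇒ φ = min(1, 1 − 1.000 + 0.195) = min(1, 0.195) = 0.195
((φ ⇒ φ) ⇒ φ) ⊙ φ = max(0, 0.195 + 0.195 − 1) = max(0, -0.610) = 0.000
(φ ⇒ (ψ ∧ φ)) ⊕ (((φ ⇒ φ) ⇒ φ) ⊙ φ) = min(1, 0.973 + 0.000) = min(1, 0.973) = 0.973
ψ ∧ ((φ ⇒ (ψ ∧ φ)) ⊕ (((φ ⇒ φ) ⇒ φ) ⊙ φ)) = min(0.168, 0.973) = 0.168
¬(ψ ∧ ((φ ⇒ (ψ ∧ φ)) ⊕ (((φ ⇒ φ) ⇒ φ) ⊙ φ))) = 1 − 0.168 = 0.832
¬¬(ψ ∧ ((φ ⇒ (ψ ∧ φ)) ⊕ (((φ ⇒ φ) ⇒ φ) ⊙ φ))) = 1 − 0.832 = 0.168

0.168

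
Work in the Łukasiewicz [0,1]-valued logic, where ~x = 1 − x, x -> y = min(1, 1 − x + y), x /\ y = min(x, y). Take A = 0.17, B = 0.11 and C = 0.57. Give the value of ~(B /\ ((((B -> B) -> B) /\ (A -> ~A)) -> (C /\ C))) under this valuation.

B -> B = min(1, 1 − 0.11 + 0.11) = min(1, 1.00) = 1.00
(B -> B) -> B = min(1, 1 − 1.00 + 0.11) = min(1, 0.11) = 0.11
~A = 1 − 0.17 = 0.83
A -> ~A = min(1, 1 − 0.17 + 0.83) = min(1, 1.66) = 1.00
((B -> B) -> B) /\ (A -> ~A) = min(0.11, 1.00) = 0.11
C /\ C = min(0.57, 0.57) = 0.57
(((B -> B) -> B) /\ (A -> ~A)) -> (C /\ C) = min(1, 1 − 0.11 + 0.57) = min(1, 1.46) = 1.00
B /\ ((((B -> B) -> B) /\ (A -> ~A)) -> (C /\ C)) = min(0.11, 1.00) = 0.11
~(B /\ ((((B -> B) -> B) /\ (A -> ~A)) -> (C /\ C))) = 1 − 0.11 = 0.89

0.89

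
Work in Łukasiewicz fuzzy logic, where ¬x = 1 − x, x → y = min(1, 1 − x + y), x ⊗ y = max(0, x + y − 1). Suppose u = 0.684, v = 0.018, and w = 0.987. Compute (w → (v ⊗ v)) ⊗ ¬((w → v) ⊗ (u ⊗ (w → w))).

0.013

v ⊗ v = max(0, 0.018 + 0.018 − 1) = max(0, -0.964) = 0.000
w → (v ⊗ v) = min(1, 1 − 0.987 + 0.000) = min(1, 0.013) = 0.013
w → v = min(1, 1 − 0.987 + 0.018) = min(1, 0.031) = 0.031
w → w = min(1, 1 − 0.987 + 0.987) = min(1, 1.000) = 1.000
u ⊗ (w → w) = max(0, 0.684 + 1.000 − 1) = max(0, 0.684) = 0.684
(w → v) ⊗ (u ⊗ (w → w)) = max(0, 0.031 + 0.684 − 1) = max(0, -0.285) = 0.000
¬((w → v) ⊗ (u ⊗ (w → w))) = 1 − 0.000 = 1.000
(w → (v ⊗ v)) ⊗ ¬((w → v) ⊗ (u ⊗ (w → w))) = max(0, 0.013 + 1.000 − 1) = max(0, 0.013) = 0.013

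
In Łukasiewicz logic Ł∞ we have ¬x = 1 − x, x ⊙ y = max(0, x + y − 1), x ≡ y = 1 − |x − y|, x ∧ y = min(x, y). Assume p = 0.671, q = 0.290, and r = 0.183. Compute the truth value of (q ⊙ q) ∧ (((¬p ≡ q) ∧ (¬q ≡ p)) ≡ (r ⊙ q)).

q ⊙ q = max(0, 0.290 + 0.290 − 1) = max(0, -0.420) = 0.000
¬p = 1 − 0.671 = 0.329
¬p ≡ q = 1 − |0.329 − 0.290| = 1 − 0.039 = 0.961
¬q = 1 − 0.290 = 0.710
¬q ≡ p = 1 − |0.710 − 0.671| = 1 − 0.039 = 0.961
(¬p ≡ q) ∧ (¬q ≡ p) = min(0.961, 0.961) = 0.961
r ⊙ q = max(0, 0.183 + 0.290 − 1) = max(0, -0.527) = 0.000
((¬p ≡ q) ∧ (¬q ≡ p)) ≡ (r ⊙ q) = 1 − |0.961 − 0.000| = 1 − 0.961 = 0.039
(q ⊙ q) ∧ (((¬p ≡ q) ∧ (¬q ≡ p)) ≡ (r ⊙ q)) = min(0.000, 0.039) = 0.000

0.000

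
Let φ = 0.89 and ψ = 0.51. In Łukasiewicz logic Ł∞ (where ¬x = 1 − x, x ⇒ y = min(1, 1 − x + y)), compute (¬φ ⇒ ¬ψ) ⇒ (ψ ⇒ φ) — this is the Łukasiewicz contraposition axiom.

1.00

¬φ = 1 − 0.89 = 0.11
¬ψ = 1 − 0.51 = 0.49
¬φ ⇒ ¬ψ = min(1, 1 − 0.11 + 0.49) = min(1, 1.38) = 1.00
ψ ⇒ φ = min(1, 1 − 0.51 + 0.89) = min(1, 1.38) = 1.00
(¬φ ⇒ ¬ψ) ⇒ (ψ ⇒ φ) = min(1, 1 − 1.00 + 1.00) = min(1, 1.00) = 1.00
(As expected: an axiom of Ł∞, always 1.)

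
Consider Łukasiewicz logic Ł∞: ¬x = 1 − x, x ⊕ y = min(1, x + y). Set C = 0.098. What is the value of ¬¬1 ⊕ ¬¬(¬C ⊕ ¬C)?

1.000

¬1 = 1 − 1.000 = 0.000
¬¬1 = 1 − 0.000 = 1.000
¬C = 1 − 0.098 = 0.902
¬C ⊕ ¬C = min(1, 0.902 + 0.902) = min(1, 1.804) = 1.000
¬(¬C ⊕ ¬C) = 1 − 1.000 = 0.000
¬¬(¬C ⊕ ¬C) = 1 − 0.000 = 1.000
¬¬1 ⊕ ¬¬(¬C ⊕ ¬C) = min(1, 1.000 + 1.000) = min(1, 2.000) = 1.000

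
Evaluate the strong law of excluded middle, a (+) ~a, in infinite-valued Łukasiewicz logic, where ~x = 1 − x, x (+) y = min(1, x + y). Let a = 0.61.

1.00

~a = 1 − 0.61 = 0.39
a (+) ~a = min(1, 0.61 + 0.39) = min(1, 1.00) = 1.00
(As expected: always 1 in Ł∞ since a ⊕ (1−a) = 1.)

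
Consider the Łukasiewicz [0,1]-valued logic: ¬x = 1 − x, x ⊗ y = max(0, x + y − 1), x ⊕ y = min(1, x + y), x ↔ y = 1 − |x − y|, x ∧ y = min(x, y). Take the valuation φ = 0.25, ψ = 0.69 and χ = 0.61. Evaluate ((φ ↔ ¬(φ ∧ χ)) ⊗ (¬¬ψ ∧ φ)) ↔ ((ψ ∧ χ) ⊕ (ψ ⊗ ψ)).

φ ∧ χ = min(0.25, 0.61) = 0.25
¬(φ ∧ χ) = 1 − 0.25 = 0.75
φ ↔ ¬(φ ∧ χ) = 1 − |0.25 − 0.75| = 1 − 0.50 = 0.50
¬ψ = 1 − 0.69 = 0.31
¬¬ψ = 1 − 0.31 = 0.69
¬¬ψ ∧ φ = min(0.69, 0.25) = 0.25
(φ ↔ ¬(φ ∧ χ)) ⊗ (¬¬ψ ∧ φ) = max(0, 0.50 + 0.25 − 1) = max(0, -0.25) = 0.00
ψ ∧ χ = min(0.69, 0.61) = 0.61
ψ ⊗ ψ = max(0, 0.69 + 0.69 − 1) = max(0, 0.38) = 0.38
(ψ ∧ χ) ⊕ (ψ ⊗ ψ) = min(1, 0.61 + 0.38) = min(1, 0.99) = 0.99
((φ ↔ ¬(φ ∧ χ)) ⊗ (¬¬ψ ∧ φ)) ↔ ((ψ ∧ χ) ⊕ (ψ ⊗ ψ)) = 1 − |0.00 − 0.99| = 1 − 0.99 = 0.01

0.01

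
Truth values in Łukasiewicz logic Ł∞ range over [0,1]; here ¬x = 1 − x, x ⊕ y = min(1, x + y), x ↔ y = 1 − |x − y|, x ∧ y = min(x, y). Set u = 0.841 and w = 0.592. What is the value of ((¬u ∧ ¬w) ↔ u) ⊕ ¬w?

0.726

¬u = 1 − 0.841 = 0.159
¬w = 1 − 0.592 = 0.408
¬u ∧ ¬w = min(0.159, 0.408) = 0.159
(¬u ∧ ¬w) ↔ u = 1 − |0.159 − 0.841| = 1 − 0.682 = 0.318
((¬u ∧ ¬w) ↔ u) ⊕ ¬w = min(1, 0.318 + 0.408) = min(1, 0.726) = 0.726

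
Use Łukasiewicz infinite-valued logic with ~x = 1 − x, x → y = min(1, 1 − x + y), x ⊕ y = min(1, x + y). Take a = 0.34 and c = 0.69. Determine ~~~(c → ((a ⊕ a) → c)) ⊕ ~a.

0.66

a ⊕ a = min(1, 0.34 + 0.34) = min(1, 0.68) = 0.68
(a ⊕ a) → c = min(1, 1 − 0.68 + 0.69) = min(1, 1.01) = 1.00
c → ((a ⊕ a) → c) = min(1, 1 − 0.69 + 1.00) = min(1, 1.31) = 1.00
~(c → ((a ⊕ a) → c)) = 1 − 1.00 = 0.00
~~(c → ((a ⊕ a) → c)) = 1 − 0.00 = 1.00
~~~(c → ((a ⊕ a) → c)) = 1 − 1.00 = 0.00
~a = 1 − 0.34 = 0.66
~~~(c → ((a ⊕ a) → c)) ⊕ ~a = min(1, 0.00 + 0.66) = min(1, 0.66) = 0.66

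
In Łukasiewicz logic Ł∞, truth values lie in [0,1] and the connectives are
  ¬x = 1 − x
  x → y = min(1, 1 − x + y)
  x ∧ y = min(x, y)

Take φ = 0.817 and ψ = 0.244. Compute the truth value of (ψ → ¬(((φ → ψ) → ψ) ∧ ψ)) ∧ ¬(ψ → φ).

0.000

φ → ψ = min(1, 1 − 0.817 + 0.244) = min(1, 0.427) = 0.427
(φ → ψ) → ψ = min(1, 1 − 0.427 + 0.244) = min(1, 0.817) = 0.817
((φ → ψ) → ψ) ∧ ψ = min(0.817, 0.244) = 0.244
¬(((φ → ψ) → ψ) ∧ ψ) = 1 − 0.244 = 0.756
ψ → ¬(((φ → ψ) → ψ) ∧ ψ) = min(1, 1 − 0.244 + 0.756) = min(1, 1.512) = 1.000
ψ → φ = min(1, 1 − 0.244 + 0.817) = min(1, 1.573) = 1.000
¬(ψ → φ) = 1 − 1.000 = 0.000
(ψ → ¬(((φ → ψ) → ψ) ∧ ψ)) ∧ ¬(ψ → φ) = min(1.000, 0.000) = 0.000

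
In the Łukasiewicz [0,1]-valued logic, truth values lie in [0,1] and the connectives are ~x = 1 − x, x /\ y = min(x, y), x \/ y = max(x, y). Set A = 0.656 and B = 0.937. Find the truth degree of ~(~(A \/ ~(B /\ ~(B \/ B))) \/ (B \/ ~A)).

0.063

B \/ B = max(0.937, 0.937) = 0.937
~(B \/ B) = 1 − 0.937 = 0.063
B /\ ~(B \/ B) = min(0.937, 0.063) = 0.063
~(B /\ ~(B \/ B)) = 1 − 0.063 = 0.937
A \/ ~(B /\ ~(B \/ B)) = max(0.656, 0.937) = 0.937
~(A \/ ~(B /\ ~(B \/ B))) = 1 − 0.937 = 0.063
~A = 1 − 0.656 = 0.344
B \/ ~A = max(0.937, 0.344) = 0.937
~(A \/ ~(B /\ ~(B \/ B))) \/ (B \/ ~A) = max(0.063, 0.937) = 0.937
~(~(A \/ ~(B /\ ~(B \/ B))) \/ (B \/ ~A)) = 1 − 0.937 = 0.063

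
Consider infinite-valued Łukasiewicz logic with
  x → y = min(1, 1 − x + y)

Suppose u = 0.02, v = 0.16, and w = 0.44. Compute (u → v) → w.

0.44

u → v = min(1, 1 − 0.02 + 0.16) = min(1, 1.14) = 1.00
(u → v) → w = min(1, 1 − 1.00 + 0.44) = min(1, 0.44) = 0.44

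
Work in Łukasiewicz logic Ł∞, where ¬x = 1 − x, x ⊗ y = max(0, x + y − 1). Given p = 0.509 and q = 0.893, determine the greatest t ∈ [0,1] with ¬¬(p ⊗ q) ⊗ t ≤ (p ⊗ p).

0.616

p ⊗ q = max(0, 0.509 + 0.893 − 1) = max(0, 0.402) = 0.402
¬(p ⊗ q) = 1 − 0.402 = 0.598
¬¬(p ⊗ q) = 1 − 0.598 = 0.402
So the left factor is ¬¬(p ⊗ q) = 0.402.
p ⊗ p = max(0, 0.509 + 0.509 − 1) = max(0, 0.018) = 0.018
So the right-hand bound is p ⊗ p = 0.018.
The residuum of the Łukasiewicz t-norm gives the supremum: min(1, 1 − 0.402 + 0.018).
1 − 0.402 + 0.018 = 0.616, so t = min(1, 0.616) = 0.616.
Check: 0.402 ⊗ 0.616 = max(0, 0.018) = 0.018 ≤ 0.018.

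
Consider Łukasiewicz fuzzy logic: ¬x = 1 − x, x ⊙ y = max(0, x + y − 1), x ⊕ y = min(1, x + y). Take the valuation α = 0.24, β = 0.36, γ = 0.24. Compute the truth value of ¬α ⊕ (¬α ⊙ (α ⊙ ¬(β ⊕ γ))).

¬α = 1 − 0.24 = 0.76
β ⊕ γ = min(1, 0.36 + 0.24) = min(1, 0.60) = 0.60
¬(β ⊕ γ) = 1 − 0.60 = 0.40
α ⊙ ¬(β ⊕ γ) = max(0, 0.24 + 0.40 − 1) = max(0, -0.36) = 0.00
¬α ⊙ (α ⊙ ¬(β ⊕ γ)) = max(0, 0.76 + 0.00 − 1) = max(0, -0.24) = 0.00
¬α ⊕ (¬α ⊙ (α ⊙ ¬(β ⊕ γ))) = min(1, 0.76 + 0.00) = min(1, 0.76) = 0.76

0.76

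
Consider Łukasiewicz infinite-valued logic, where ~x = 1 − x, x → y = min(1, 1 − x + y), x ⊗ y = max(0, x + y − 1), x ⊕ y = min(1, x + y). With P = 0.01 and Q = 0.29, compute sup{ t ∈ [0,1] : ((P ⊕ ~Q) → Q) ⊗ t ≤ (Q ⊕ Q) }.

1.00

~Q = 1 − 0.29 = 0.71
P ⊕ ~Q = min(1, 0.01 + 0.71) = min(1, 0.72) = 0.72
(P ⊕ ~Q) → Q = min(1, 1 − 0.72 + 0.29) = min(1, 0.57) = 0.57
So the left factor is (P ⊕ ~Q) → Q = 0.57.
Q ⊕ Q = min(1, 0.29 + 0.29) = min(1, 0.58) = 0.58
So the right-hand bound is Q ⊕ Q = 0.58.
The residuum of the Łukasiewicz t-norm gives the supremum: min(1, 1 − 0.57 + 0.58).
1 − 0.57 + 0.58 = 1.01, so t = min(1, 1.01) = 1.00.
Check: 0.57 ⊗ 1.00 = max(0, 0.57) = 0.57 ≤ 0.58.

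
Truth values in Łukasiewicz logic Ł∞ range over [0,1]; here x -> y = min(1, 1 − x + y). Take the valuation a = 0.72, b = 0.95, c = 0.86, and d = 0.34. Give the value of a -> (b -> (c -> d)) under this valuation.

c -> d = min(1, 1 − 0.86 + 0.34) = min(1, 0.48) = 0.48
b -> (c -> d) = min(1, 1 − 0.95 + 0.48) = min(1, 0.53) = 0.53
a -> (b -> (c -> d)) = min(1, 1 − 0.72 + 0.53) = min(1, 0.81) = 0.81

0.81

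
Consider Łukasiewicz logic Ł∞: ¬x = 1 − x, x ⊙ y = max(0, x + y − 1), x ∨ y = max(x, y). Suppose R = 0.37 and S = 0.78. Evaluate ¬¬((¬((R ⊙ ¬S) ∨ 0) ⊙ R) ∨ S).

0.78

¬S = 1 − 0.78 = 0.22
R ⊙ ¬S = max(0, 0.37 + 0.22 − 1) = max(0, -0.41) = 0.00
(R ⊙ ¬S) ∨ 0 = max(0.00, 0.00) = 0.00
¬((R ⊙ ¬S) ∨ 0) = 1 − 0.00 = 1.00
¬((R ⊙ ¬S) ∨ 0) ⊙ R = max(0, 1.00 + 0.37 − 1) = max(0, 0.37) = 0.37
(¬((R ⊙ ¬S) ∨ 0) ⊙ R) ∨ S = max(0.37, 0.78) = 0.78
¬((¬((R ⊙ ¬S) ∨ 0) ⊙ R) ∨ S) = 1 − 0.78 = 0.22
¬¬((¬((R ⊙ ¬S) ∨ 0) ⊙ R) ∨ S) = 1 − 0.22 = 0.78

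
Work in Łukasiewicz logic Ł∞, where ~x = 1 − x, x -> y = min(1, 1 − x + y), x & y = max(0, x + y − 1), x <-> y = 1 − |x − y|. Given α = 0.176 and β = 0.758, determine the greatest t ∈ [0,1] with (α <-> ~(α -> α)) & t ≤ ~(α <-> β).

α -> α = min(1, 1 − 0.176 + 0.176) = min(1, 1.000) = 1.000
~(α -> α) = 1 − 1.000 = 0.000
α <-> ~(α -> α) = 1 − |0.176 − 0.000| = 1 − 0.176 = 0.824
So the left factor is α <-> ~(α -> α) = 0.824.
α <-> β = 1 − |0.176 − 0.758| = 1 − 0.582 = 0.418
~(α <-> β) = 1 − 0.418 = 0.582
So the right-hand bound is ~(α <-> β) = 0.582.
The residuum of the Łukasiewicz t-norm gives the supremum: min(1, 1 − 0.824 + 0.582).
1 − 0.824 + 0.582 = 0.758, so t = min(1, 0.758) = 0.758.
Check: 0.824 & 0.758 = max(0, 0.582) = 0.582 ≤ 0.582.

0.758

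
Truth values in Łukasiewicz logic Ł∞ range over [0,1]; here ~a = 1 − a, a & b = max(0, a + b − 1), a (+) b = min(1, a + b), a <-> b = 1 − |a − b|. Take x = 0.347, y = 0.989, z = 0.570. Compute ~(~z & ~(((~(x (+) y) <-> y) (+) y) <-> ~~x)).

~z = 1 − 0.570 = 0.430
x (+) y = min(1, 0.347 + 0.989) = min(1, 1.336) = 1.000
~(x (+) y) = 1 − 1.000 = 0.000
~(x (+) y) <-> y = 1 − |0.000 − 0.989| = 1 − 0.989 = 0.011
(~(x (+) y) <-> y) (+) y = min(1, 0.011 + 0.989) = min(1, 1.000) = 1.000
~x = 1 − 0.347 = 0.653
~~x = 1 − 0.653 = 0.347
((~(x (+) y) <-> y) (+) y) <-> ~~x = 1 − |1.000 − 0.347| = 1 − 0.653 = 0.347
~(((~(x (+) y) <-> y) (+) y) <-> ~~x) = 1 − 0.347 = 0.653
~z & ~(((~(x (+) y) <-> y) (+) y) <-> ~~x) = max(0, 0.430 + 0.653 − 1) = max(0, 0.083) = 0.083
~(~z & ~(((~(x (+) y) <-> y) (+) y) <-> ~~x)) = 1 − 0.083 = 0.917

0.917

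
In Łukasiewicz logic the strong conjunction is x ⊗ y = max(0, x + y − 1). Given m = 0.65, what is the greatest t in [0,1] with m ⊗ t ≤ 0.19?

The residuum of the Łukasiewicz t-norm gives the supremum: min(1, 1 − 0.65 + 0.19).
1 − 0.65 + 0.19 = 0.54, so t = min(1, 0.54) = 0.54.
Check: 0.65 ⊗ 0.54 = max(0, 0.19) = 0.19 ≤ 0.19.

0.54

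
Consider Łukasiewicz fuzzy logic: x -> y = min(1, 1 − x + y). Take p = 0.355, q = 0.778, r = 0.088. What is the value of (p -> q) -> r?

0.088

p -> q = min(1, 1 − 0.355 + 0.778) = min(1, 1.423) = 1.000
(p -> q) -> r = min(1, 1 − 1.000 + 0.088) = min(1, 0.088) = 0.088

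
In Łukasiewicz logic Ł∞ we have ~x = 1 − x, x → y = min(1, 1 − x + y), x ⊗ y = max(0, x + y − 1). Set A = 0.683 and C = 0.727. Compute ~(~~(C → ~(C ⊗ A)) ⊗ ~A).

0.820

C ⊗ A = max(0, 0.727 + 0.683 − 1) = max(0, 0.410) = 0.410
~(C ⊗ A) = 1 − 0.410 = 0.590
C → ~(C ⊗ A) = min(1, 1 − 0.727 + 0.590) = min(1, 0.863) = 0.863
~(C → ~(C ⊗ A)) = 1 − 0.863 = 0.137
~~(C → ~(C ⊗ A)) = 1 − 0.137 = 0.863
~A = 1 − 0.683 = 0.317
~~(C → ~(C ⊗ A)) ⊗ ~A = max(0, 0.863 + 0.317 − 1) = max(0, 0.180) = 0.180
~(~~(C → ~(C ⊗ A)) ⊗ ~A) = 1 − 0.180 = 0.820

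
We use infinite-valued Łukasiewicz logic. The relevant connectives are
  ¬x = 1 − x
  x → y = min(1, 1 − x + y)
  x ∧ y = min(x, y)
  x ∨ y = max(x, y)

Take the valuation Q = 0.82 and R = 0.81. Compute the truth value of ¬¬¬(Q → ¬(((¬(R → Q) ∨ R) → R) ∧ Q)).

R → Q = min(1, 1 − 0.81 + 0.82) = min(1, 1.01) = 1.00
¬(R → Q) = 1 − 1.00 = 0.00
¬(R → Q) ∨ R = max(0.00, 0.81) = 0.81
(¬(R → Q) ∨ R) → R = min(1, 1 − 0.81 + 0.81) = min(1, 1.00) = 1.00
((¬(R → Q) ∨ R) → R) ∧ Q = min(1.00, 0.82) = 0.82
¬(((¬(R → Q) ∨ R) → R) ∧ Q) = 1 − 0.82 = 0.18
Q → ¬(((¬(R → Q) ∨ R) → R) ∧ Q) = min(1, 1 − 0.82 + 0.18) = min(1, 0.36) = 0.36
¬(Q → ¬(((¬(R → Q) ∨ R) → R) ∧ Q)) = 1 − 0.36 = 0.64
¬¬(Q → ¬(((¬(R → Q) ∨ R) → R) ∧ Q)) = 1 − 0.64 = 0.36
¬¬¬(Q → ¬(((¬(R → Q) ∨ R) → R) ∧ Q)) = 1 − 0.36 = 0.64

0.64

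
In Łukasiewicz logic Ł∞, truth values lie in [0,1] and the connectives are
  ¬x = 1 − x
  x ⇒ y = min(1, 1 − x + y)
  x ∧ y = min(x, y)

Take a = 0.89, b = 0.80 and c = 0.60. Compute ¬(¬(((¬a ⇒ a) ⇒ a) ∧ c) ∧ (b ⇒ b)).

¬a = 1 − 0.89 = 0.11
¬a ⇒ a = min(1, 1 − 0.11 + 0.89) = min(1, 1.78) = 1.00
(¬a ⇒ a) ⇒ a = min(1, 1 − 1.00 + 0.89) = min(1, 0.89) = 0.89
((¬a ⇒ a) ⇒ a) ∧ c = min(0.89, 0.60) = 0.60
¬(((¬a ⇒ a) ⇒ a) ∧ c) = 1 − 0.60 = 0.40
b ⇒ b = min(1, 1 − 0.80 + 0.80) = min(1, 1.00) = 1.00
¬(((¬a ⇒ a) ⇒ a) ∧ c) ∧ (b ⇒ b) = min(0.40, 1.00) = 0.40
¬(¬(((¬a ⇒ a) ⇒ a) ∧ c) ∧ (b ⇒ b)) = 1 − 0.40 = 0.60

0.60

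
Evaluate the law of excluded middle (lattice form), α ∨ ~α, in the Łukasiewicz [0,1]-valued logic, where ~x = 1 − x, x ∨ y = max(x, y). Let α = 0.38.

0.62

~α = 1 − 0.38 = 0.62
α ∨ ~α = max(0.38, 0.62) = 0.62
(The value 0.62 < 1 shows this instance is not satisfied; not a Ł∞-tautology — its value is max(a, 1−a).)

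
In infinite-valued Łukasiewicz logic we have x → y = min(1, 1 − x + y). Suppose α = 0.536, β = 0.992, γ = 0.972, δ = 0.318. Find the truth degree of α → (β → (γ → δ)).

γ → δ = min(1, 1 − 0.972 + 0.318) = min(1, 0.346) = 0.346
β → (γ → δ) = min(1, 1 − 0.992 + 0.346) = min(1, 0.354) = 0.354
α → (β → (γ → δ)) = min(1, 1 − 0.536 + 0.354) = min(1, 0.818) = 0.818

0.818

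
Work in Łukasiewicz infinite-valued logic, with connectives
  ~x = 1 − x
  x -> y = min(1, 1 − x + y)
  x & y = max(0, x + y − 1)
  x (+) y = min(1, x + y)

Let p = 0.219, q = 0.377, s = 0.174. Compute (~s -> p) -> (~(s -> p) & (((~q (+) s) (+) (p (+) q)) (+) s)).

~s = 1 − 0.174 = 0.826
~s -> p = min(1, 1 − 0.826 + 0.219) = min(1, 0.393) = 0.393
s -> p = min(1, 1 − 0.174 + 0.219) = min(1, 1.045) = 1.000
~(s -> p) = 1 − 1.000 = 0.000
~q = 1 − 0.377 = 0.623
~q (+) s = min(1, 0.623 + 0.174) = min(1, 0.797) = 0.797
p (+) q = min(1, 0.219 + 0.377) = min(1, 0.596) = 0.596
(~q (+) s) (+) (p (+) q) = min(1, 0.797 + 0.596) = min(1, 1.393) = 1.000
((~q (+) s) (+) (p (+) q)) (+) s = min(1, 1.000 + 0.174) = min(1, 1.174) = 1.000
~(s -> p) & (((~q (+) s) (+) (p (+) q)) (+) s) = max(0, 0.000 + 1.000 − 1) = max(0, 0.000) = 0.000
(~s -> p) -> (~(s -> p) & (((~q (+) s) (+) (p (+) q)) (+) s)) = min(1, 1 − 0.393 + 0.000) = min(1, 0.607) = 0.607

0.607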